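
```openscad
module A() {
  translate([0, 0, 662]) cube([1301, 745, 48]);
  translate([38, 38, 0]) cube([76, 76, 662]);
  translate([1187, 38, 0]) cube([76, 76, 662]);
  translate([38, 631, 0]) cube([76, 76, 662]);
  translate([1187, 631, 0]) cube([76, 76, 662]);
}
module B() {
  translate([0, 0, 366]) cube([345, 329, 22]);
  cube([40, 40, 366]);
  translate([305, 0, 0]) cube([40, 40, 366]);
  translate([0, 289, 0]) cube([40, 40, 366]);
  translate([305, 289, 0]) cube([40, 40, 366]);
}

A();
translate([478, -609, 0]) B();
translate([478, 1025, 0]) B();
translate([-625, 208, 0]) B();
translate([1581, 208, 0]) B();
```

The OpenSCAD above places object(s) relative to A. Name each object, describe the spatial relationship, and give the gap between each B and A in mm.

A is a table. B is a stool. Four stools sit around the table at the −y, +y, −x, +x sides. The gap between each stool and the table is 280 mm.

Each stool's nearest face is 280 mm from the table's bounding box.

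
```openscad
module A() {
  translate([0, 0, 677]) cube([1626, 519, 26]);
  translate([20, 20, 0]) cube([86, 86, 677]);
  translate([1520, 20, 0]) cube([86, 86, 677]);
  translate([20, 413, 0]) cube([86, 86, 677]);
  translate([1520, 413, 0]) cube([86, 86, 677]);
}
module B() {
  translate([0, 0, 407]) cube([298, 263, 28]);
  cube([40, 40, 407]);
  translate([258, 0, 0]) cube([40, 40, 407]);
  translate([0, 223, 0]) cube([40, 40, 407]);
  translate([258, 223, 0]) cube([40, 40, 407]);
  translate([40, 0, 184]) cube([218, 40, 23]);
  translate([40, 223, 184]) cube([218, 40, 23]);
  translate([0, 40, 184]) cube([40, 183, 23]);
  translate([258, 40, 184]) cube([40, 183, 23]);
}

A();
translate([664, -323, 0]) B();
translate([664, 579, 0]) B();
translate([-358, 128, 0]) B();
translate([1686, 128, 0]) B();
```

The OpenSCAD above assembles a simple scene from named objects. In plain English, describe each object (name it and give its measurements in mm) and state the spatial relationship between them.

A is a table with a 1626×519 mm rectangular top, 26 mm thick, top surface at z = 703 mm, supported by four 86×86 mm square legs, each inset 20 mm from the nearest pair of top edges, running from the floor.

B is a simple wooden stool: a rectangular seat 298 mm (x) by 263 mm (y), 28 mm thick, top face at z = 435 mm, on four square legs, each 40×40 mm in cross-section. The legs rest on z = 0, each flush with a corner of the seat. Four stretchers, 40 mm wide and 23 mm tall, connect adjacent legs with their undersides at z = 184 mm, each running between the inner faces of the legs it joins and aligned with the legs' outer faces on the other axis.

Four stools sit around the table at the −y, +y, −x, +x sides.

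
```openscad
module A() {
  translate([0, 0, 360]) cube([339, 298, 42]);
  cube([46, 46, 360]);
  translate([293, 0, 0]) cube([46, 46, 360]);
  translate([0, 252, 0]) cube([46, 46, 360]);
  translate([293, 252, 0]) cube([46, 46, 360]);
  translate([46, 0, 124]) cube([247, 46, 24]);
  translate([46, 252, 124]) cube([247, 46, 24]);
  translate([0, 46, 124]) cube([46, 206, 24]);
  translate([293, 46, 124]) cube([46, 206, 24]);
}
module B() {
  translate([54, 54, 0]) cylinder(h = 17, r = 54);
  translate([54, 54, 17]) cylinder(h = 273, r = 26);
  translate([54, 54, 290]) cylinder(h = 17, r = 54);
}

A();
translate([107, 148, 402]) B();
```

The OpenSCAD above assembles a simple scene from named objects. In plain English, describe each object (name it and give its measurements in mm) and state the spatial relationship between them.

A is a four-legged stool. The seat is a 339×298×42 mm slab whose top surface is at z = 402 mm; four square legs, each 46×46 mm in cross-section, run from the floor (z = 0) to the underside of the seat, each flush with a corner of the seat. Four stretchers, 46 mm wide and 24 mm tall, connect adjacent legs with their undersides at z = 124 mm, each running between the inner faces of the legs it joins and aligned with the legs' outer faces on the other axis.

B is a spool: two coaxial disc flanges of radius 54 mm and thickness 17 mm, joined by a core cylinder of radius 26 mm and height 273 mm. The lower flange rests on z = 0 and the three cylinders share a vertical axis.

The spool is on top of the stool.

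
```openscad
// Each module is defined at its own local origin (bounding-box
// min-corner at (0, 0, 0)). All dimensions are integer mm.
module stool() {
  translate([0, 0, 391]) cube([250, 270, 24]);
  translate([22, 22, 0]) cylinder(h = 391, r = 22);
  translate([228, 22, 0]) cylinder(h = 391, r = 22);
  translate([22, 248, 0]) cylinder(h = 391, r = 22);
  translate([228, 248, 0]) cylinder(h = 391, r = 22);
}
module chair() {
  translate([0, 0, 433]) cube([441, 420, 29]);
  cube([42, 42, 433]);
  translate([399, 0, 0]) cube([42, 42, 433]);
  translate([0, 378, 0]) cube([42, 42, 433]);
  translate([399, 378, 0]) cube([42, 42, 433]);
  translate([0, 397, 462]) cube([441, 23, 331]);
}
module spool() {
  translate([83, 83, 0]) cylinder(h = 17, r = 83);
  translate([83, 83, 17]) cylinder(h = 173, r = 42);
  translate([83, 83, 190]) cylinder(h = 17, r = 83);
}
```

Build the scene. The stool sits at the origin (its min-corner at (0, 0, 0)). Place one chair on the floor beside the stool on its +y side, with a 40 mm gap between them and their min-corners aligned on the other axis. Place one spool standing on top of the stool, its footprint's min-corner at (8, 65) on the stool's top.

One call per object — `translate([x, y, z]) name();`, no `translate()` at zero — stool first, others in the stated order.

stool();
translate([0, 310, 0]) chair();
translate([8, 65, 415]) spool();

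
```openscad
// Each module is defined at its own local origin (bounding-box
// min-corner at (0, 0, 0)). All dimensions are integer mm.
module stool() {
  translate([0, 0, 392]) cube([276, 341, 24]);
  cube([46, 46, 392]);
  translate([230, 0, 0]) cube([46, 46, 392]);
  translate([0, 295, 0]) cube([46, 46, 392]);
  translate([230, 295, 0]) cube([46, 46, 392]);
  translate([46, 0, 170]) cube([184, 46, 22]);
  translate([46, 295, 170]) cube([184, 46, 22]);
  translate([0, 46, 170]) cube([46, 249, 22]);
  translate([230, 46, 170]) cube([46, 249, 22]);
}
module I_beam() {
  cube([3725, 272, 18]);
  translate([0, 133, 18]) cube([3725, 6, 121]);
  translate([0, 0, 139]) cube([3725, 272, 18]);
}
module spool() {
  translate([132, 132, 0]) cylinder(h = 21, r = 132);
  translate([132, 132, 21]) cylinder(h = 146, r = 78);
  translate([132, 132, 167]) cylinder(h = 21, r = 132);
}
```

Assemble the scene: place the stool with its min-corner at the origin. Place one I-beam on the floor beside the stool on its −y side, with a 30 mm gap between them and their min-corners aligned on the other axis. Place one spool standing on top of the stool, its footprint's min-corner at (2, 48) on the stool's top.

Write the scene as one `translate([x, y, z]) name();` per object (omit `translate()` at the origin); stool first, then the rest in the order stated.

stool();
translate([0, -302, 0]) I_beam();
translate([2, 48, 416]) spool();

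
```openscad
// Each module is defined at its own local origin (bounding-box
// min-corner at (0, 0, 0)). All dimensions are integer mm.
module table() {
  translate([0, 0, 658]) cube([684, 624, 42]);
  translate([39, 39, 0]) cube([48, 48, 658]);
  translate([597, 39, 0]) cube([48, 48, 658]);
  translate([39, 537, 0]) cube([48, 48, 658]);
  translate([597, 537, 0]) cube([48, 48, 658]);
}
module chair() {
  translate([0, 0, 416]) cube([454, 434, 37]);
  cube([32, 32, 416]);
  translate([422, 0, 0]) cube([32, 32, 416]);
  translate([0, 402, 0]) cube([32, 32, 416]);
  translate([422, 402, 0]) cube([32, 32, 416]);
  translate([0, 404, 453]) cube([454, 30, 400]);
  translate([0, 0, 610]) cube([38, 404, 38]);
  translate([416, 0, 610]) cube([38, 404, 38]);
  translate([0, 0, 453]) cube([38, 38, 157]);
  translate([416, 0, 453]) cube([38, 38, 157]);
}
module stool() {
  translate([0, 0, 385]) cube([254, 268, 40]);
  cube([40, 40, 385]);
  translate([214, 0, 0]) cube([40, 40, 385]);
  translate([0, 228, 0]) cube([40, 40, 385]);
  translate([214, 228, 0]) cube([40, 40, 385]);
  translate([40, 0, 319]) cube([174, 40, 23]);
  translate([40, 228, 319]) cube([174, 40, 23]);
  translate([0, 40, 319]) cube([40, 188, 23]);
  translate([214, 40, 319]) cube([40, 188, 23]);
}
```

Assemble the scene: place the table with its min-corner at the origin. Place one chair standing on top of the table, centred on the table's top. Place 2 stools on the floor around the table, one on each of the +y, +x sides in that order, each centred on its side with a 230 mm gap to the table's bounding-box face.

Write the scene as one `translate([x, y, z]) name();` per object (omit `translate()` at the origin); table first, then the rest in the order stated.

table();
translate([115, 95, 700]) chair();
translate([215, 854, 0]) stool();
translate([914, 178, 0]) stool();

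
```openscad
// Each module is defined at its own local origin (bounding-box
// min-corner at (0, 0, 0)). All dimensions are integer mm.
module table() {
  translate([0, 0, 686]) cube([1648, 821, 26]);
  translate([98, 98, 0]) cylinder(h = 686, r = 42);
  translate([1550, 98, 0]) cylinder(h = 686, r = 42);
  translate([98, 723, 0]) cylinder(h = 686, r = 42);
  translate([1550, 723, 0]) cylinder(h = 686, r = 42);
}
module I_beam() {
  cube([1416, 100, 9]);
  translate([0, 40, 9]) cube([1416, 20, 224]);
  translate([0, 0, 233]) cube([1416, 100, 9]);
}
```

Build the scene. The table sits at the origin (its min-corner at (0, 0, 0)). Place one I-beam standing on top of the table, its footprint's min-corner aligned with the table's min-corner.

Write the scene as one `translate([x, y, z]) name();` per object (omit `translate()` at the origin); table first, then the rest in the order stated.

table();
translate([0, 0, 712]) I_beam();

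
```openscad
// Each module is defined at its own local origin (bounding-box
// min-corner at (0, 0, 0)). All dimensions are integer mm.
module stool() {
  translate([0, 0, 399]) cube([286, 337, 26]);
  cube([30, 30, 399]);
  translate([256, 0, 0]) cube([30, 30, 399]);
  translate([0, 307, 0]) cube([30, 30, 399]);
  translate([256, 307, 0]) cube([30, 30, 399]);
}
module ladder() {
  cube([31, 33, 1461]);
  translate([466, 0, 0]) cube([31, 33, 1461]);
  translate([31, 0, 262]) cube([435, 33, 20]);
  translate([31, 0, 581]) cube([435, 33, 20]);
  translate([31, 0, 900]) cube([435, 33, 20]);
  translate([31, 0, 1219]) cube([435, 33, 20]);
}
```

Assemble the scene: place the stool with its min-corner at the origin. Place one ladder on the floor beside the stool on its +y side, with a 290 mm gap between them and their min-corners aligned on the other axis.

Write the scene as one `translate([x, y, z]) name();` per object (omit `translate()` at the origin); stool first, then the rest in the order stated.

stool();
translate([0, 627, 0]) ladder();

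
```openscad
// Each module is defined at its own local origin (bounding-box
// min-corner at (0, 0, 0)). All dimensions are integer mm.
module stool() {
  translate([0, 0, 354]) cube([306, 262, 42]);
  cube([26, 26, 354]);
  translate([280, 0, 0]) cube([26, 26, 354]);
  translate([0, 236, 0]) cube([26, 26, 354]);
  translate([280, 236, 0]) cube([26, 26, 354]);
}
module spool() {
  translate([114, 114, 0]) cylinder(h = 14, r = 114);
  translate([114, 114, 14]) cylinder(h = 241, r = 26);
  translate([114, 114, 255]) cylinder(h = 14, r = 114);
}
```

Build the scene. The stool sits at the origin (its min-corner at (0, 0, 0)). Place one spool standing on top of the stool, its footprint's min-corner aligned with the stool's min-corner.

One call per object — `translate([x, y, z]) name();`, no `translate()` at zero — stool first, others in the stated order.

stool();
translate([0, 0, 396]) spool();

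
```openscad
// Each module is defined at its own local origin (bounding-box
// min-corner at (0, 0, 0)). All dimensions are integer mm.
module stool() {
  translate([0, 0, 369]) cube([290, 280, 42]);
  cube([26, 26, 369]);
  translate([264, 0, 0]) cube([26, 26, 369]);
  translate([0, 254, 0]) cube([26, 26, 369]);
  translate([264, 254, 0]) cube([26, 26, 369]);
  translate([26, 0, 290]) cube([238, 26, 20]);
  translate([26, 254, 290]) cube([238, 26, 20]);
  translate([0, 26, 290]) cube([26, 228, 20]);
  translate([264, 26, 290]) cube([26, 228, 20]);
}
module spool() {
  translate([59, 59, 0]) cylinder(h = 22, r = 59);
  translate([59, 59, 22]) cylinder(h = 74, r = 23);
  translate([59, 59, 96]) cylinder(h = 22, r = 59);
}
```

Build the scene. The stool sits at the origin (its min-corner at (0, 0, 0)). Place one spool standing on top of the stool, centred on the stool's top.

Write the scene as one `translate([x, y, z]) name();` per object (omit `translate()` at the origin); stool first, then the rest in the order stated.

stool();
translate([86, 81, 411]) spool();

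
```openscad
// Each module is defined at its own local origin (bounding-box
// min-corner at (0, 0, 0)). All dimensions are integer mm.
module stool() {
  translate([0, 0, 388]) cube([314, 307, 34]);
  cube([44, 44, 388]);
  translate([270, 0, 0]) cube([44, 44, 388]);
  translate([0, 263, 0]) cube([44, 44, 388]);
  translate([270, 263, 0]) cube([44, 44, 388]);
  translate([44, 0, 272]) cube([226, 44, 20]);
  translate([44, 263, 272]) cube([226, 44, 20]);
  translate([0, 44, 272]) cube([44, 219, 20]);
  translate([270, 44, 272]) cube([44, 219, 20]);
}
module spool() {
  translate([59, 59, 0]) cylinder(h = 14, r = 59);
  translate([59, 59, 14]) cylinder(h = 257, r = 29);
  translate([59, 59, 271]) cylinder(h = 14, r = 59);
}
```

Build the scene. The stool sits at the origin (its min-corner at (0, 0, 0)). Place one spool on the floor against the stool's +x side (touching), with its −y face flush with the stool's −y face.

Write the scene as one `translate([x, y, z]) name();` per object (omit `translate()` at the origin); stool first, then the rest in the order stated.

stool();
translate([314, 0, 0]) spool();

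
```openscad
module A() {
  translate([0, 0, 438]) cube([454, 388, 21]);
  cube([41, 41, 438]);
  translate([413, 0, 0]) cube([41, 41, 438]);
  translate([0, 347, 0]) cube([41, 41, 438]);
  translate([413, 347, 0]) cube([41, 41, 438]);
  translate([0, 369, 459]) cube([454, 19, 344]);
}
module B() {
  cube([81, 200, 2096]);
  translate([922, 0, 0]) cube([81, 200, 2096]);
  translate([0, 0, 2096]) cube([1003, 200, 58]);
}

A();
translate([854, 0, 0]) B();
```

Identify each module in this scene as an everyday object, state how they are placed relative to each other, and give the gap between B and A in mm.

A is a chair. B is a door frame. The door frame is on the floor beside the chair on its +x side. The gap between the door frame and the chair is 400 mm.

The door frame's nearest face is 400 mm from the chair's +x face.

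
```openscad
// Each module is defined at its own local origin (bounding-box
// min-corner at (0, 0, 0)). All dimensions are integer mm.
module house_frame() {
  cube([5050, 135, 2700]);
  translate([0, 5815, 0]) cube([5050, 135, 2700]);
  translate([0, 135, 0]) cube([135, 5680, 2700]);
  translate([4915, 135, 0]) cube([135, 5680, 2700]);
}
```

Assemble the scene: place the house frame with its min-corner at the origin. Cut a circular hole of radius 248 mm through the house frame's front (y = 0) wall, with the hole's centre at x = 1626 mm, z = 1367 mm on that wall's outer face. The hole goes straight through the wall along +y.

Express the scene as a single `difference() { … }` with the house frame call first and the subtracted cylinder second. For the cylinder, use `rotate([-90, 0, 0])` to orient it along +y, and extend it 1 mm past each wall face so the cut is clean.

difference() {
  house_frame();
  translate([1626, -1, 1367]) rotate([-90, 0, 0]) cylinder(h = 137, r = 248);
}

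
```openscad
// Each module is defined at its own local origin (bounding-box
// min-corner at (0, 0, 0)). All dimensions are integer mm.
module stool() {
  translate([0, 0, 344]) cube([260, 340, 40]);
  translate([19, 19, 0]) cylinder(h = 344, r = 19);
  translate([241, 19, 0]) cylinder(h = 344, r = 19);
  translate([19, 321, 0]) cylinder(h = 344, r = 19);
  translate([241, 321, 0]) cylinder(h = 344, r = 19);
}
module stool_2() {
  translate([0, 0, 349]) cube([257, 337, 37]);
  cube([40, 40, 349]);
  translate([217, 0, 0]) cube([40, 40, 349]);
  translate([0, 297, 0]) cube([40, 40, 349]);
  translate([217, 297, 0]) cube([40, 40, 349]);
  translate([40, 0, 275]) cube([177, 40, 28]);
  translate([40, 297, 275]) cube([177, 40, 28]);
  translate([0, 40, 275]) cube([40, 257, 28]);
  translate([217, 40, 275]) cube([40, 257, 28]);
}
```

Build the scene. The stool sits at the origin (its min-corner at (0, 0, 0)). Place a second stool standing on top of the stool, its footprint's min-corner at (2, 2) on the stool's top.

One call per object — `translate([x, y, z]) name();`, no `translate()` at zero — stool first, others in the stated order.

stool();
translate([2, 2, 384]) stool_2();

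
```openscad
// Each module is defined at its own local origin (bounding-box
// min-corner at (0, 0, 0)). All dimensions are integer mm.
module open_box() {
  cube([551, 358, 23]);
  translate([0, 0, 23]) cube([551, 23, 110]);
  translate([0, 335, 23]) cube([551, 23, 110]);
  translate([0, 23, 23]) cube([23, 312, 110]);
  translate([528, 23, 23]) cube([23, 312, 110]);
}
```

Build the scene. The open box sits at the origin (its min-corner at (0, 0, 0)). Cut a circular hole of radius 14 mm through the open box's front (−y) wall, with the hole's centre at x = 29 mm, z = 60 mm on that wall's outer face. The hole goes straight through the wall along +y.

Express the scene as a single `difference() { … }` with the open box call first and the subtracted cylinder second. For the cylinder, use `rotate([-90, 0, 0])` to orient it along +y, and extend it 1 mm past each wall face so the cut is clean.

difference() {
  open_box();
  translate([29, -1, 60]) rotate([-90, 0, 0]) cylinder(h = 25, r = 14);
}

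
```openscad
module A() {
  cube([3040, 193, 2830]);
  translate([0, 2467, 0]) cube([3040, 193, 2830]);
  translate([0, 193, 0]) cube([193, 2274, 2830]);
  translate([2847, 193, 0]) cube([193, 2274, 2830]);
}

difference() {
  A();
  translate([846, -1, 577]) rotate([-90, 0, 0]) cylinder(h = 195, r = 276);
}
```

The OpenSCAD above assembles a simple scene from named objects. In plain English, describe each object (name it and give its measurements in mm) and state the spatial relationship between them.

A is the wall frame of a small rectangular building: four walls, each 2830 mm tall and 193 mm thick, enclosing a footprint 3040 mm (x) by 2660 mm (y) outside-to-outside, with no floor or roof. The front and back walls (the −y and +y sides) span the full width; the two side walls fit between them.

The house frame has a circular hole of radius 276 mm through its front wall, centred at (x = 846, z = 577).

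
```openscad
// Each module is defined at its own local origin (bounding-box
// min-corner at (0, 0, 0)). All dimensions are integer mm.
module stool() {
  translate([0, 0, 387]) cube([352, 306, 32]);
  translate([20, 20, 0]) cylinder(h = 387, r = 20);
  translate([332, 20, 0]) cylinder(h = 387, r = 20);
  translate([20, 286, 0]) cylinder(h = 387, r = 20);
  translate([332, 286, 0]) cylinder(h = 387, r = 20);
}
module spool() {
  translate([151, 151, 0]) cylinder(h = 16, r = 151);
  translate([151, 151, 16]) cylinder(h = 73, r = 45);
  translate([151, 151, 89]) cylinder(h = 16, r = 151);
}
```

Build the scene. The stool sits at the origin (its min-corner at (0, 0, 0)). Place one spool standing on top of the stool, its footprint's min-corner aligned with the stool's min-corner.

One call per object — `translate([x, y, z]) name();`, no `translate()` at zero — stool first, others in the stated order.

stool();
translate([0, 0, 419]) spool();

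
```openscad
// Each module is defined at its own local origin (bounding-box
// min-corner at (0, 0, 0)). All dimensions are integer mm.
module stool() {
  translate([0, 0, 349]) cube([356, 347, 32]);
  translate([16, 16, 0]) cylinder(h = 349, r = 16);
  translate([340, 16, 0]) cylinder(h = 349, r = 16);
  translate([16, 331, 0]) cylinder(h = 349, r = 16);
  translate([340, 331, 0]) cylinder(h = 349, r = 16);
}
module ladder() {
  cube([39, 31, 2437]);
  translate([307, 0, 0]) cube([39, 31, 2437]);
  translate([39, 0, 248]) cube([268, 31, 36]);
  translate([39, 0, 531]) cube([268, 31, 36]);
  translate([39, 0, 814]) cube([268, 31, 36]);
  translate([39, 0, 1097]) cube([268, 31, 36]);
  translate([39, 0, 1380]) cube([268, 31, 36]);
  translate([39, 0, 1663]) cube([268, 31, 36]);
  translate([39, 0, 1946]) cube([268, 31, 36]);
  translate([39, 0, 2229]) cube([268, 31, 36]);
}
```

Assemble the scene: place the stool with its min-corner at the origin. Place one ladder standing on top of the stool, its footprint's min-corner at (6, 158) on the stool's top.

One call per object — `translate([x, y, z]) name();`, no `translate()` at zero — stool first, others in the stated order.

stool();
translate([6, 158, 381]) ladder();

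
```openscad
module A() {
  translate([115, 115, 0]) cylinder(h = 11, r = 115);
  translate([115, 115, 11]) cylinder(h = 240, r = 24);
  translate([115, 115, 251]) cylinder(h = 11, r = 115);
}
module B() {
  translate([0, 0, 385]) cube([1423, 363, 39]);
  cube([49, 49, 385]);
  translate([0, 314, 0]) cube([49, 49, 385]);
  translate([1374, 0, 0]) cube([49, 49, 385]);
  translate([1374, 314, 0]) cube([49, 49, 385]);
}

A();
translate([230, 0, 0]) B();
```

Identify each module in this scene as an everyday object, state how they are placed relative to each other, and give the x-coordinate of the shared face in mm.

The spool's +x face and the bench's −x face are both at x = 230 mm.

A is a spool. B is a bench. The bench is against the spool's +x side, with their −y faces flush. The x-coordinate of the shared face is 230 mm.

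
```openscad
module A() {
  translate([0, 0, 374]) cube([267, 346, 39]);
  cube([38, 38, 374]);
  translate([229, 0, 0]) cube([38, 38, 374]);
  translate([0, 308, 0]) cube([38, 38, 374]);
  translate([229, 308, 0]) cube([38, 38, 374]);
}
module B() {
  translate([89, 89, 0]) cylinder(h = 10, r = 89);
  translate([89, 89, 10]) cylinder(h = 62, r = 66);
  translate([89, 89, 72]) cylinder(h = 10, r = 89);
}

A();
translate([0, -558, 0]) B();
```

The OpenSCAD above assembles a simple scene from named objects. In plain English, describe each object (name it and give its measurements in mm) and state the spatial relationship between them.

A is a four-legged stool. The seat is a 267×346×39 mm slab whose top surface is at z = 413 mm; four square legs, each 38×38 mm in cross-section, run from the floor (z = 0) to the underside of the seat, each flush with a corner of the seat.

B is a spool: two coaxial disc flanges of radius 89 mm and thickness 10 mm, joined by a core cylinder of radius 66 mm and height 62 mm. The lower flange rests on z = 0 and the three cylinders share a vertical axis.

The spool is on the floor beside the stool on its −y side.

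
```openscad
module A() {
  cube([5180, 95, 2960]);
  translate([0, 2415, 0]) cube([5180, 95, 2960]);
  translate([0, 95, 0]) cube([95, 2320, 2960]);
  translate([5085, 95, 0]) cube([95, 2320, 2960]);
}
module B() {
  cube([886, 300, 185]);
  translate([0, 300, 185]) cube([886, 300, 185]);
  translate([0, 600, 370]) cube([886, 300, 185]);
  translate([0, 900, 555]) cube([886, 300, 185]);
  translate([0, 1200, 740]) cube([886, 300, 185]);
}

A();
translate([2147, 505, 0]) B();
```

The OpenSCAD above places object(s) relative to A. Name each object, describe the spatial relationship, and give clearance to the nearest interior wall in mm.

Clearances: x = 2052, y = 410; minimum 410 mm.

A is a house frame. B is a staircase. The staircase sits inside the house frame, centred. The clearance to the nearest interior wall is 410 mm.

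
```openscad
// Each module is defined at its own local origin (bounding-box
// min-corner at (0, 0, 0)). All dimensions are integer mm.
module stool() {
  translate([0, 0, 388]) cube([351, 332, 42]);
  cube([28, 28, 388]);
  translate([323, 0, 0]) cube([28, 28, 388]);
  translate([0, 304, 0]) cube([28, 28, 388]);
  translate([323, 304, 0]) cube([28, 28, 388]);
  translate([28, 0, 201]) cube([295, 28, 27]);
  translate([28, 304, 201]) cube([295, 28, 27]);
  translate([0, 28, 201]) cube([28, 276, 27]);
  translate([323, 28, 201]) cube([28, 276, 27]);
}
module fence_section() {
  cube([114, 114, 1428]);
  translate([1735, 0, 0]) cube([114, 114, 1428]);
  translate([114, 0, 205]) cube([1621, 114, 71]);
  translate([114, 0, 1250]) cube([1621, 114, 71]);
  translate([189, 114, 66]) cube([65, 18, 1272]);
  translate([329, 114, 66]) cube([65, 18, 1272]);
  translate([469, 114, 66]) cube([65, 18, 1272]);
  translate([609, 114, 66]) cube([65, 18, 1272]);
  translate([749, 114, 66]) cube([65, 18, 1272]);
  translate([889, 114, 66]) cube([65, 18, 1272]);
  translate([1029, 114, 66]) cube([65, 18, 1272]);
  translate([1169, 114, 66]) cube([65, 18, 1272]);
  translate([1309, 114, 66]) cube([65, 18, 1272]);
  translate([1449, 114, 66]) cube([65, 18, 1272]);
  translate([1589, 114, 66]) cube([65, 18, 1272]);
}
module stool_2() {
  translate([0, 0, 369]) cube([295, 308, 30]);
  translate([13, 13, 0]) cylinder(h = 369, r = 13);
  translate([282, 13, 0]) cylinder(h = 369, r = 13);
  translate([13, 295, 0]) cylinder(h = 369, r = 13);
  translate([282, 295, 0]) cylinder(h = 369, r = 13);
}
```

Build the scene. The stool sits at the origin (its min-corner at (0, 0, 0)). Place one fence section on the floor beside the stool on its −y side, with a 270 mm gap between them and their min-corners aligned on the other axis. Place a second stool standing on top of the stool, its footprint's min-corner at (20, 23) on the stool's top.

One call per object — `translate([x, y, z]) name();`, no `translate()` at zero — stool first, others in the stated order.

stool();
translate([0, -402, 0]) fence_section();
translate([20, 23, 430]) stool_2();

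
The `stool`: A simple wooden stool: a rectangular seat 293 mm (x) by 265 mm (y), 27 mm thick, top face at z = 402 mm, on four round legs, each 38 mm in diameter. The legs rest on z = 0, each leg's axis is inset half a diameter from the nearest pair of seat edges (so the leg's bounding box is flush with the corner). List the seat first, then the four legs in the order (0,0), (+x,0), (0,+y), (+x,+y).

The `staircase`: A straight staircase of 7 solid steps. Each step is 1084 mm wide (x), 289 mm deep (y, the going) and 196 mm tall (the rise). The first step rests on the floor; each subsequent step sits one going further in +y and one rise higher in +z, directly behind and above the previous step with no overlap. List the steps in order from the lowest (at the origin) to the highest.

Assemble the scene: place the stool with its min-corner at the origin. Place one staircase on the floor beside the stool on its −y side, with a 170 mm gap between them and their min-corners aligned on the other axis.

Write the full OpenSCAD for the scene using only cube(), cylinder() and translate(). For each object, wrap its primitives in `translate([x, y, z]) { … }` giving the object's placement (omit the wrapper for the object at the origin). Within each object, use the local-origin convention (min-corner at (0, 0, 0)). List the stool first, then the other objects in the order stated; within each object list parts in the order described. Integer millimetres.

translate([0, 0, 375]) cube([293, 265, 27]);
translate([19, 19, 0]) cylinder(h = 375, r = 19);
translate([274, 19, 0]) cylinder(h = 375, r = 19);
translate([19, 246, 0]) cylinder(h = 375, r = 19);
translate([274, 246, 0]) cylinder(h = 375, r = 19);
translate([0, -2193, 0]) {
  cube([1084, 289, 196]);
  translate([0, 289, 196]) cube([1084, 289, 196]);
  translate([0, 578, 392]) cube([1084, 289, 196]);
  translate([0, 867, 588]) cube([1084, 289, 196]);
  translate([0, 1156, 784]) cube([1084, 289, 196]);
  translate([0, 1445, 980]) cube([1084, 289, 196]);
  translate([0, 1734, 1176]) cube([1084, 289, 196]);
}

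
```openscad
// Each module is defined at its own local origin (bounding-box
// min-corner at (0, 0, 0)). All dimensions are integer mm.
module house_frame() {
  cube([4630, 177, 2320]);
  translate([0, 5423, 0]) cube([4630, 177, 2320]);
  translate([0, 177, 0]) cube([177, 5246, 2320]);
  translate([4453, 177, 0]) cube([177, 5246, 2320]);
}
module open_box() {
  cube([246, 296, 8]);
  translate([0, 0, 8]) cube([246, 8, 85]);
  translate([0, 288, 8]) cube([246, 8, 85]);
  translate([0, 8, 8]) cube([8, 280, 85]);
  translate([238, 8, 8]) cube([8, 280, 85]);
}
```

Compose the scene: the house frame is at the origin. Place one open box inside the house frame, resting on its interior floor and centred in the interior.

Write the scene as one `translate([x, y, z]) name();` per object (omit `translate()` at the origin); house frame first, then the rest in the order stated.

house_frame();
translate([2192, 2652, 0]) open_box();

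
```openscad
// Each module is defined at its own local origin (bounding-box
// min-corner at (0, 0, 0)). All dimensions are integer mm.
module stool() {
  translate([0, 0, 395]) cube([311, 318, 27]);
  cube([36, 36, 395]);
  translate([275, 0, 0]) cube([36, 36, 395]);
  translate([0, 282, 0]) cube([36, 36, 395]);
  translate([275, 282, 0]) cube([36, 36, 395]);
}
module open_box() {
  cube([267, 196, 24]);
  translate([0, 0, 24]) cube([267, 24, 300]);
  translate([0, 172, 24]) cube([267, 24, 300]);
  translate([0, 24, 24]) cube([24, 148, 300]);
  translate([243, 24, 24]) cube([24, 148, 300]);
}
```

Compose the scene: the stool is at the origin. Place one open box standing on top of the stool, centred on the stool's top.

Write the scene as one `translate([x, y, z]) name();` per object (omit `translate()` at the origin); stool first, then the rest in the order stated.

stool();
translate([22, 61, 422]) open_box();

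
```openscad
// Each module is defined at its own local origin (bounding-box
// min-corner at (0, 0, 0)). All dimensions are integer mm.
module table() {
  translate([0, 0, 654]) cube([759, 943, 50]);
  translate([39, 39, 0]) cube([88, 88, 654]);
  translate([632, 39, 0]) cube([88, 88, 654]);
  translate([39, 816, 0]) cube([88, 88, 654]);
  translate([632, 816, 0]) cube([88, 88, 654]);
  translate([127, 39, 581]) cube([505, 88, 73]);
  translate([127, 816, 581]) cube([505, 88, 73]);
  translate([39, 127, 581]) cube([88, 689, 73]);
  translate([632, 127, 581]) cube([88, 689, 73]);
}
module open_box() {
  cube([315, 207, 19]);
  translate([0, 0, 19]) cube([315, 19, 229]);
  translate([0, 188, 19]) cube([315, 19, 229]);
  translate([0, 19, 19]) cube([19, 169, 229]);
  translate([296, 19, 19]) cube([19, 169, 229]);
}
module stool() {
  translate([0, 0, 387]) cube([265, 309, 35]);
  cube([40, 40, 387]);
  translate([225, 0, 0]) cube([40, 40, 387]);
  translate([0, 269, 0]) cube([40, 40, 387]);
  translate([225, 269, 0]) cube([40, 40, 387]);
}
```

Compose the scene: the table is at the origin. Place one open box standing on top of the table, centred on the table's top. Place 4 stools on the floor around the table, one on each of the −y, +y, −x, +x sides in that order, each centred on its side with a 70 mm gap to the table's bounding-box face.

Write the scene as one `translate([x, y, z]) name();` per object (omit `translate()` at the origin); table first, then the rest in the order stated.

table();
translate([222, 368, 704]) open_box();
translate([247, -379, 0]) stool();
translate([247, 1013, 0]) stool();
translate([-335, 317, 0]) stool();
translate([829, 317, 0]) stool();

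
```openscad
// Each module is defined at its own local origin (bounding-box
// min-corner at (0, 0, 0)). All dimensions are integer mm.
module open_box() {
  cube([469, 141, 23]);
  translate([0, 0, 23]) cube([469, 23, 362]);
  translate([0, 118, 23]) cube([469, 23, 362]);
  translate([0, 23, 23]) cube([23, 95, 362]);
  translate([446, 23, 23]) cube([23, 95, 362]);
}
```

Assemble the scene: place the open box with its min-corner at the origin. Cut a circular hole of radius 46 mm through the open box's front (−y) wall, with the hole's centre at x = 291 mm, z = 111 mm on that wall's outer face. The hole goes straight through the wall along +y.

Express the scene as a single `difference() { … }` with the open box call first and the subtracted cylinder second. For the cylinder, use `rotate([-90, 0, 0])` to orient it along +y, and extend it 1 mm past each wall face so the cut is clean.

difference() {
  open_box();
  translate([291, -1, 111]) rotate([-90, 0, 0]) cylinder(h = 25, r = 46);
}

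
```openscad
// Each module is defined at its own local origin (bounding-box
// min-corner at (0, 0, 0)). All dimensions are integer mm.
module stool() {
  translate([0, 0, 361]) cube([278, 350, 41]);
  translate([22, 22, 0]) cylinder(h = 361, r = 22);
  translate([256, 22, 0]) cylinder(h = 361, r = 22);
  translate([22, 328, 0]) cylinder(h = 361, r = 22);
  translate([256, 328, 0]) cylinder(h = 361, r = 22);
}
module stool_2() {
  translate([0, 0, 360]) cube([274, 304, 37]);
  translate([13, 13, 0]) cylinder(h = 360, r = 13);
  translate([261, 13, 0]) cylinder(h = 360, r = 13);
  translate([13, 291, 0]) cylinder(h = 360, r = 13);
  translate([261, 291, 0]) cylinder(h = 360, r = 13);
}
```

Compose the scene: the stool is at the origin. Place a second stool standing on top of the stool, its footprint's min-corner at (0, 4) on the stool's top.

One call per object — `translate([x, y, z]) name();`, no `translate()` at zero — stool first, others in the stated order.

stool();
translate([0, 4, 402]) stool_2();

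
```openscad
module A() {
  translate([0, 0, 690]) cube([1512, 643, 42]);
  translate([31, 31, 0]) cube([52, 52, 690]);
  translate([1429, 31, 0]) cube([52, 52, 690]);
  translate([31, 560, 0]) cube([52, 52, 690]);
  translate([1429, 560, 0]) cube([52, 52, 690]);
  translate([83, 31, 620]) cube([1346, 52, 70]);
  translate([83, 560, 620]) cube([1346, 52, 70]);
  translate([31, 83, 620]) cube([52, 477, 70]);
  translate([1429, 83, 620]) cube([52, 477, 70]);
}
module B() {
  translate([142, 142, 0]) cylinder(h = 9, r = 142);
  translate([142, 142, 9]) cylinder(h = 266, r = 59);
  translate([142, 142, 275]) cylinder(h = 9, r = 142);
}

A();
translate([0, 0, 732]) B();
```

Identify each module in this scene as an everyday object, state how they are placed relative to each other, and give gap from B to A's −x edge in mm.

The spool's min-x is at 0; the table's min-x is 0; gap = 0 mm.

A is a table. B is a spool. The spool is on top of the table. The gap from the spool to the table's −x edge is 0 mm.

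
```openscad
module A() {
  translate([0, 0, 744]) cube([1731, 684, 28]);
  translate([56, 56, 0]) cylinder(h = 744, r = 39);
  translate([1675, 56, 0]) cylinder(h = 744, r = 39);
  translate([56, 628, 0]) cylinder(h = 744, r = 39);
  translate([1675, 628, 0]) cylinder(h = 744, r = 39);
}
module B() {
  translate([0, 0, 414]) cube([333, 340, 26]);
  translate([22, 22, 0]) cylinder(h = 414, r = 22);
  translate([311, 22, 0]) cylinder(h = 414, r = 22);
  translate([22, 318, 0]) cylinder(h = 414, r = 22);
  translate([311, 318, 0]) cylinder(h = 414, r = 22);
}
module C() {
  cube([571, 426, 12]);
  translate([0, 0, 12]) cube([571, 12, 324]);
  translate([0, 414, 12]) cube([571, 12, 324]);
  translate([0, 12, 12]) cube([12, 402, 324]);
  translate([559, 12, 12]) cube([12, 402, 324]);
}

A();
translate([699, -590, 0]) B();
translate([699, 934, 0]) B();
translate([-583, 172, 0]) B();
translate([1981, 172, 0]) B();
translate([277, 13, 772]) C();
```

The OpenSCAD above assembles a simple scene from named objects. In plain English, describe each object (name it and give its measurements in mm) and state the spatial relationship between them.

A is a table with a 1731×684 mm rectangular top, 28 mm thick, top surface at z = 772 mm, supported by four round legs of 78 mm diameter, each leg's bounding box inset 17 mm from the nearest pair of top edges, running from the floor.

B is a simple wooden stool: a rectangular seat 333 mm (x) by 340 mm (y), 26 mm thick, top face at z = 440 mm, on four round legs, each 44 mm in diameter. The legs rest on z = 0, each leg's axis is inset half a diameter from the nearest pair of seat edges (so the leg's bounding box is flush with the corner).

C is an open storage box with external size 571×426×336 mm and wall thickness 12 mm (the base is also 12 mm thick). The base covers the whole footprint; the four walls stand on the base, with the y-facing walls full-width and the x-facing walls fitting between their inner faces.

Four stools sit around the table at the −y, +y, −x, +x sides. The open box is on top of the table.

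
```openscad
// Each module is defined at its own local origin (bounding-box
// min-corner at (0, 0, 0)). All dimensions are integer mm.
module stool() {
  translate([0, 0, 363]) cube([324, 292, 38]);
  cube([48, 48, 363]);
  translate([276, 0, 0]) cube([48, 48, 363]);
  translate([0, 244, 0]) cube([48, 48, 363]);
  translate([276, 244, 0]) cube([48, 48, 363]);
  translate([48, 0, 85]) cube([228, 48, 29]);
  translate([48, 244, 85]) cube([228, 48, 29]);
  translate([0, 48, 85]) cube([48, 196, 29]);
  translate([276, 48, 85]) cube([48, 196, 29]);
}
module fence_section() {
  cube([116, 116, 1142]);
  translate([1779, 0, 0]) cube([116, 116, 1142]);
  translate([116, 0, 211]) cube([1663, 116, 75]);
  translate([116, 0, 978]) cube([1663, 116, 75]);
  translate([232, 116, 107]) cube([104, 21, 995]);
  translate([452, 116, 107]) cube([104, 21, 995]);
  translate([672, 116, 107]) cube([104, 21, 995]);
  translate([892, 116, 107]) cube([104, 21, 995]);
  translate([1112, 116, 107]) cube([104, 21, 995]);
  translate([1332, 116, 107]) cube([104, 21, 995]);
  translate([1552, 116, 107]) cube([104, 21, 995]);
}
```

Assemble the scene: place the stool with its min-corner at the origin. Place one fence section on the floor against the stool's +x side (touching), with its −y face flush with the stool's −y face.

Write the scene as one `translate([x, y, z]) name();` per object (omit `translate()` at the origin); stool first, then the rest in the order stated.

stool();
translate([324, 0, 0]) fence_section();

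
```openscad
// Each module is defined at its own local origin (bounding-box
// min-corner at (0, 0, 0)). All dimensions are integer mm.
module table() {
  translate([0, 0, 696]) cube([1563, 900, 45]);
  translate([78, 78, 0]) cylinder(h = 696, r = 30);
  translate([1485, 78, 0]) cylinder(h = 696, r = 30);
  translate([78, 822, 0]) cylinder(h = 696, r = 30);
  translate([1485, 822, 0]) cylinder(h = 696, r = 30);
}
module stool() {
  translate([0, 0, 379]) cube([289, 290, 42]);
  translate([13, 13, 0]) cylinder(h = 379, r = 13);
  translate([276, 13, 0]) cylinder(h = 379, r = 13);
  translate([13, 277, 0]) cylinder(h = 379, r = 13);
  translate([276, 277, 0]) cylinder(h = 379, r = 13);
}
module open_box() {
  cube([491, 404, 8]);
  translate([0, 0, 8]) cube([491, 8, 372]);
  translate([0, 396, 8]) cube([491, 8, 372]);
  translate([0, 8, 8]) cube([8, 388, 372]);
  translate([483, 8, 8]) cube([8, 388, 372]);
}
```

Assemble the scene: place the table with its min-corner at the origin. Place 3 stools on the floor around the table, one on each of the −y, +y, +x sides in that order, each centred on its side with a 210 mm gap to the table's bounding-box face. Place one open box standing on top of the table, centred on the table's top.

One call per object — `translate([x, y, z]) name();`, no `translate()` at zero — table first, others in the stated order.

table();
translate([637, -500, 0]) stool();
translate([637, 1110, 0]) stool();
translate([1773, 305, 0]) stool();
translate([536, 248, 741]) open_box();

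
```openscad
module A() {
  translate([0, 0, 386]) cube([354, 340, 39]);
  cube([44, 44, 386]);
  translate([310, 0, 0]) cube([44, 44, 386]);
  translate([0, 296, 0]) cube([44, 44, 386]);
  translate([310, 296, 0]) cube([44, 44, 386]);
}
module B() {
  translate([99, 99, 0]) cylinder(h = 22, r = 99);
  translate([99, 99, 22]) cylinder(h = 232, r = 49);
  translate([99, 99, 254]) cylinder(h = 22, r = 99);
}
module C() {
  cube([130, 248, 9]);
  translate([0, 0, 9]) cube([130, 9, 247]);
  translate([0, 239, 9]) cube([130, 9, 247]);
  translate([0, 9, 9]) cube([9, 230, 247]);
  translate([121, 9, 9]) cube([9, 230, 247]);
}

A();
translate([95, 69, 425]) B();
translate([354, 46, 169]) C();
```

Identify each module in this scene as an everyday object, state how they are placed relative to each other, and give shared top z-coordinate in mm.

A is a stool. B is a spool. C is an open box. The spool is on top of the stool. The open box is beside the stool with their tops flush at z = 425. The shared top z-coordinate is 425 mm.

Both tops at z = 425 mm.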